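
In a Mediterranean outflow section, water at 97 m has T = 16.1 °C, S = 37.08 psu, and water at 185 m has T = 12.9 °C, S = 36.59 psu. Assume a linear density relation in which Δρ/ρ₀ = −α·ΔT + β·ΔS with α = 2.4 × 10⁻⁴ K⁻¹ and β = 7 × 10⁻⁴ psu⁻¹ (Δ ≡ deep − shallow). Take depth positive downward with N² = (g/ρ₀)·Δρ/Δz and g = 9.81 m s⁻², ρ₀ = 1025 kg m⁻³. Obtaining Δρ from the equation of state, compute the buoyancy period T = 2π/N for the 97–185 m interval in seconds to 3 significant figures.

ΔT = -3.2 K, ΔS = -0.49 psu (deep − shallow).
Δρ/ρ₀ = −αΔT + βΔS = 7.68 × 10⁻⁴ − 3.43 × 10⁻⁴ = 4.25 × 10⁻⁴, so Δρ ≈ 0.4356 kg m⁻³.
N² = (g/ρ₀)·Δρ/Δz = g·(Δρ/ρ₀)/Δz = 9.81 × 4.25 × 10⁻⁴ / 88 = 4.7378 × 10⁻⁵ s⁻².
N = √(4.7378 × 10⁻⁵) = 6.8832 × 10⁻³ rad s⁻¹ → T = 2π/N = 912.83 s ≈ 913 s.

913 s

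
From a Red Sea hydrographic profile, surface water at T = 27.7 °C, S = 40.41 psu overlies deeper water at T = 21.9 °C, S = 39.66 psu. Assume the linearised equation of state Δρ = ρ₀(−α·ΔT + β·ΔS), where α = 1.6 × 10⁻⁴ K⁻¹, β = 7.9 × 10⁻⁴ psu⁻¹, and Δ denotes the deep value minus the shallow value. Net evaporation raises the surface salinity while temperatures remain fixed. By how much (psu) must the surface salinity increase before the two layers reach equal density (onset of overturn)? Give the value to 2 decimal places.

0.42 psu

Neutral buoyancy requires −α(T_deep − T_surf) + β(S_deep − S_surf′) = 0.
S_surf′ = S_deep − (α/β)·ΔT = 39.66 − (1.6 × 10⁻⁴/7.9 × 10⁻⁴)·(-5.8) = 40.8347 psu.
Increase required: 40.8347 − 40.41 = 0.4247 psu.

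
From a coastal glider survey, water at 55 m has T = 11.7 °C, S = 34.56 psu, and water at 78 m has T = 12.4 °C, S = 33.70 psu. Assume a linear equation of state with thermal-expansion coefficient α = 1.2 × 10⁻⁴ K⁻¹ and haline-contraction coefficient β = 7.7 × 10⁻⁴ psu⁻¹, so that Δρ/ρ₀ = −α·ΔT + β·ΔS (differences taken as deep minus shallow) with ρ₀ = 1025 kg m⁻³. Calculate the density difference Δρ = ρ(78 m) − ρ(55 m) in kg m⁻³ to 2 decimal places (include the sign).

-0.76 kg m⁻³

ΔT = +0.7 K, ΔS = -0.86 psu (deep − shallow).
Δρ/ρ₀ = −(1.2 × 10⁻⁴)(+0.7) + (7.7 × 10⁻⁴)(-0.86) = -7.462 × 10⁻⁴.
Δρ = 1025 × (-7.462 × 10⁻⁴) = -0.76 kg m⁻³.
Negative Δρ: lighter below, statically unstable.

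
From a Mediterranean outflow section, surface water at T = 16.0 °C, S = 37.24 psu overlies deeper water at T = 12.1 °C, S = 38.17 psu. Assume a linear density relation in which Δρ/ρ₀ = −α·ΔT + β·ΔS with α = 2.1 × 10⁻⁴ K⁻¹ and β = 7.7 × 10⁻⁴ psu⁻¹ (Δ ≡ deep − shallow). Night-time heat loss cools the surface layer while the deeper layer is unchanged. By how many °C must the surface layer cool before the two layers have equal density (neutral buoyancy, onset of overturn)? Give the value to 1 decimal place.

Neutral buoyancy requires Δρ = 0, i.e. −α(T_deep − T_surf′) + β(S_deep − S_surf) = 0.
T_surf′ = T_deep − (β/α)·ΔS = 12.1 − (7.7 × 10⁻⁴/2.1 × 10⁻⁴)·(+0.93) = 8.690 °C.
Cooling required: 16.0 − (8.690) = 7.310 °C.

7.3 °C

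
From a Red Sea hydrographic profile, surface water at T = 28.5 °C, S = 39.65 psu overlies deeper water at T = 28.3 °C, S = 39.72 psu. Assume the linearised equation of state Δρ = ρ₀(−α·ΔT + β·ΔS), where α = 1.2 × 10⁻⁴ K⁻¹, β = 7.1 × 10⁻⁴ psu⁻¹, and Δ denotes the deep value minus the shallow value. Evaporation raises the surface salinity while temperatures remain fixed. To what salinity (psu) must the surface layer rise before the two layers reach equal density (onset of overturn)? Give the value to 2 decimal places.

39.75 psu

Neutral buoyancy requires −α(T_deep − T_surf) + β(S_deep − S_surf′) = 0.
S_surf′ = S_deep − (α/β)·ΔT = 39.72 − (1.2 × 10⁻⁴/7.1 × 10⁻⁴)·(-0.2) = 39.7538 psu.
Increase required: 39.7538 − 39.65 = 0.1038 psu.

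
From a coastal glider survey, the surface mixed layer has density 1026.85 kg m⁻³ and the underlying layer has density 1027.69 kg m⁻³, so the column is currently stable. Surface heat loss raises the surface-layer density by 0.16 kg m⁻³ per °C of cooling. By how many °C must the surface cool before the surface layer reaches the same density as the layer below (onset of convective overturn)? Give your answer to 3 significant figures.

5.25 °C

Density deficit of the surface layer: 1027.69 − 1026.85 = 0.84 kg m⁻³.
Required change = 0.84 / 0.16 = 5.25 °C.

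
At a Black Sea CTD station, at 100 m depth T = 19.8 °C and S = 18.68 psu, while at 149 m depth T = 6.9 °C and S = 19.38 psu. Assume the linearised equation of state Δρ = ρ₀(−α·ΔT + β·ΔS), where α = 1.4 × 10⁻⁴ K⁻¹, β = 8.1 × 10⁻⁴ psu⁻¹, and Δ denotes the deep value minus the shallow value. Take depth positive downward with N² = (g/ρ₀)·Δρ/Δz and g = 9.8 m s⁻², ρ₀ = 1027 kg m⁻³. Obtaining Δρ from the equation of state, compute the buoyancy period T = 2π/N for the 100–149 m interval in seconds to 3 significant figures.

ΔT = -12.9 K, ΔS = +0.70 psu (deep − shallow).
Δρ/ρ₀ = −αΔT + βΔS = 1.806 × 10⁻³ + 5.67 × 10⁻⁴ = 2.373 × 10⁻³, so Δρ ≈ 2.437 kg m⁻³.
N² = (g/ρ₀)·Δρ/Δz = g·(Δρ/ρ₀)/Δz = 9.8 × 2.373 × 10⁻³ / 49 = 4.7460 × 10⁻⁴ s⁻².
N = √(4.7460 × 10⁻⁴) = 0.021785 rad s⁻¹ → T = 2π/N = 288.42 s ≈ 288 s.

288 s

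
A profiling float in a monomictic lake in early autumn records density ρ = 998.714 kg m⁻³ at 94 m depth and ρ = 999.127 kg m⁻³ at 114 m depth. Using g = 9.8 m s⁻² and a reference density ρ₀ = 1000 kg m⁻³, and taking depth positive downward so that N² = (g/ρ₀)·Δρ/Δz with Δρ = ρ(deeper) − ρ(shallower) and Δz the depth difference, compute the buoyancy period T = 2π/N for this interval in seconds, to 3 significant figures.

442 s

Δρ = 999.127 − 998.714 = 0.413 kg m⁻³ over Δz = 114 − 94 = 20 m.
N² = (9.8/1000) × (0.413/20) = 2.0237 × 10⁻⁴ s⁻².
N = √(2.0237 × 10⁻⁴) = 0.014226 rad s⁻¹, so T = 2π/N = 441.67 s ≈ 442 s.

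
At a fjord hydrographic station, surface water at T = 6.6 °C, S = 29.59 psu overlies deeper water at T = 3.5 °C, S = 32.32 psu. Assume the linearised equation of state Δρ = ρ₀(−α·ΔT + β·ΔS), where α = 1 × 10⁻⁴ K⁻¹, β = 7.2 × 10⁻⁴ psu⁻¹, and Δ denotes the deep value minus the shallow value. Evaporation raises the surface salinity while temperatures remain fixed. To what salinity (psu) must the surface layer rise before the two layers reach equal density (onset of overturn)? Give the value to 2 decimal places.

Neutral buoyancy requires −α(T_deep − T_surf) + β(S_deep − S_surf′) = 0.
S_surf′ = S_deep − (α/β)·ΔT = 32.32 − (1 × 10⁻⁴/7.2 × 10⁻⁴)·(-3.1) = 32.7506 psu.
Increase required: 32.7506 − 29.59 = 3.1606 psu.

32.75 psu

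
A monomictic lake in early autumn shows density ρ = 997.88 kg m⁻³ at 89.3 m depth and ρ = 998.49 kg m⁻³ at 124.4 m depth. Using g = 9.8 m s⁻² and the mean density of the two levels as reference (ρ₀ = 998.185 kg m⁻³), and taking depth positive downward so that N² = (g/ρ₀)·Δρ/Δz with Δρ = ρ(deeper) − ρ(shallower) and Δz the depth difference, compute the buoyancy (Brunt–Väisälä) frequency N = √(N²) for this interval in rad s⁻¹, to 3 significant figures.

Δρ = 998.49 − 997.88 = 0.61 kg m⁻³ over Δz = 124.4 − 89.3 = 35.1 m.
N² = (9.8/998.185) × (0.61/35.1) = 1.7062 × 10⁻⁴ s⁻².
N = √(1.7062 × 10⁻⁴) = 0.013062 rad s⁻¹ ≈ 0.0131 rad s⁻¹.

0.0131 rad s⁻¹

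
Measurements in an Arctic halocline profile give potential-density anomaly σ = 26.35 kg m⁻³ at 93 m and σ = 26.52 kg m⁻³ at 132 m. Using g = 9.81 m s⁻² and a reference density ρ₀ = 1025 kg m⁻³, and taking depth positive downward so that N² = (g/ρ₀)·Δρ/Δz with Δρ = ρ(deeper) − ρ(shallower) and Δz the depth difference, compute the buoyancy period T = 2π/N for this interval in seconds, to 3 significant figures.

Δρ = 1026.52 − 1026.35 = 0.17 kg m⁻³ over Δz = 132 − 93 = 39 m.
N² = (9.81/1025) × (0.17/39) = 4.1719 × 10⁻⁵ s⁻².
N = √(4.1719 × 10⁻⁵) = 6.4590 × 10⁻³ rad s⁻¹, so T = 2π/N = 972.78 s ≈ 973 s.
A positive N² confirms static stability across the interval.

973 s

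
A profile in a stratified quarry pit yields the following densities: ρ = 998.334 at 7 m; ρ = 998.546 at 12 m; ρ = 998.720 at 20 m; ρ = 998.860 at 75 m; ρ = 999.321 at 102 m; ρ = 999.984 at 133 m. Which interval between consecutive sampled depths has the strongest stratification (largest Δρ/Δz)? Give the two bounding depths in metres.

Compute the density gradient over each adjacent pair:
  7–12 m: Δρ/Δz = 0.212/5 = 0.042 kg m⁻⁴
  12–20 m: Δρ/Δz = 0.174/8 = 0.022 kg m⁻⁴
  20–75 m: Δρ/Δz = 0.140/55 = 2.5 × 10⁻³ kg m⁻⁴
  75–102 m: Δρ/Δz = 0.461/27 = 0.017 kg m⁻⁴
  102–133 m: Δρ/Δz = 0.663/31 = 0.021 kg m⁻⁴
The largest gradient is in the 7–12 m interval — the pycnocline.

7–12 m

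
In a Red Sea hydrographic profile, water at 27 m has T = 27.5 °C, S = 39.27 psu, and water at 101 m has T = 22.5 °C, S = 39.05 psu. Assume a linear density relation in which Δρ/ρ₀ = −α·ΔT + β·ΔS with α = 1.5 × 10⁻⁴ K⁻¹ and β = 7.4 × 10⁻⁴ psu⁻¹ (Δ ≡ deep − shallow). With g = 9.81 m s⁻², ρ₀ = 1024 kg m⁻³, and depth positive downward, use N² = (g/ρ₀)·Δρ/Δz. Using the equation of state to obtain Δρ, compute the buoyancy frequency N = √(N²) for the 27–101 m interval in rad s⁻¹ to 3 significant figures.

8.82 × 10⁻³ rad s⁻¹

ΔT = -5.0 K, ΔS = -0.22 psu (deep − shallow).
Δρ/ρ₀ = −αΔT + βΔS = 7.50 × 10⁻⁴ − 1.628 × 10⁻⁴ = 5.872 × 10⁻⁴, so Δρ ≈ 0.6013 kg m⁻³.
N² = (g/ρ₀)·Δρ/Δz = g·(Δρ/ρ₀)/Δz = 9.81 × 5.872 × 10⁻⁴ / 74 = 7.7844 × 10⁻⁵ s⁻².
N = √(7.7844 × 10⁻⁵) = 8.8229 × 10⁻³ rad s⁻¹ ≈ 8.82 × 10⁻³ rad s⁻¹.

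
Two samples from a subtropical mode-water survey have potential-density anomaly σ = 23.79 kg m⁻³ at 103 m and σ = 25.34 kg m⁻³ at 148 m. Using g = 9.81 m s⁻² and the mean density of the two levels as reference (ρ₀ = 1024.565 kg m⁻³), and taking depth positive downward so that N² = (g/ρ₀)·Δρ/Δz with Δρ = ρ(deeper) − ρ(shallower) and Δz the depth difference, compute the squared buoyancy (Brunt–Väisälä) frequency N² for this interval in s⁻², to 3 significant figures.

Δρ = 1025.34 − 1023.79 = 1.55 kg m⁻³ over Δz = 148 − 103 = 45 m.
N² = (9.81/1024.565) × (1.55/45) = 3.2980 × 10⁻⁴ s⁻² ≈ 3.30 × 10⁻⁴ s⁻².
Since Δρ > 0 the layer is stably stratified.

3.30 × 10⁻⁴ s⁻²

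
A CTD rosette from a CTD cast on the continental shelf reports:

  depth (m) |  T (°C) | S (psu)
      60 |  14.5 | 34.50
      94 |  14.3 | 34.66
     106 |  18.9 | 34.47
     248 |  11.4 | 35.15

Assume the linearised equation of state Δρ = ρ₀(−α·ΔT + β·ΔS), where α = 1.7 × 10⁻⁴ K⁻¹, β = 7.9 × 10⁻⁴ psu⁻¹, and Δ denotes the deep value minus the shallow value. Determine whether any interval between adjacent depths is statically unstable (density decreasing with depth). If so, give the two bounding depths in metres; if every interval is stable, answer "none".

94–106 m

Evaluate Δρ/ρ₀ = −αΔT + βΔS across each adjacent pair:
  60–94 m: −αΔT+βΔS = −(1.7 × 10⁻⁴)(-0.2)+(7.9 × 10⁻⁴)(+0.16) = 1.6 × 10⁻⁴ → stable
  94–106 m: −αΔT+βΔS = −(1.7 × 10⁻⁴)(+4.6)+(7.9 × 10⁻⁴)(-0.19) = -9.3 × 10⁻⁴ → UNSTABLE
  106–248 m: −αΔT+βΔS = −(1.7 × 10⁻⁴)(-7.5)+(7.9 × 10⁻⁴)(+0.68) = 1.8 × 10⁻³ → stable
The 94–106 m interval has Δρ < 0: lighter water underlies denser water.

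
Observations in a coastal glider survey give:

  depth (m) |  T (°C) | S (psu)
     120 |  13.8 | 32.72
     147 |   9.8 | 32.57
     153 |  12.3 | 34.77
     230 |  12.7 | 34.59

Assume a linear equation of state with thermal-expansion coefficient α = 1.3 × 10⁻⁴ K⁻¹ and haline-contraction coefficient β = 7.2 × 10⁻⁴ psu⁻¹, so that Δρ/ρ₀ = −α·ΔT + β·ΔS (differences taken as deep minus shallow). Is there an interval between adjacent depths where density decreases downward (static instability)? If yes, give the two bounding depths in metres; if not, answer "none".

153–230 m

Evaluate Δρ/ρ₀ = −αΔT + βΔS across each adjacent pair:
  120–147 m: −αΔT+βΔS = −(1.3 × 10⁻⁴)(-4.0)+(7.2 × 10⁻⁴)(-0.15) = 4.1 × 10⁻⁴ → stable
  147–153 m: −αΔT+βΔS = −(1.3 × 10⁻⁴)(+2.5)+(7.2 × 10⁻⁴)(+2.20) = 1.3 × 10⁻³ → stable
  153–230 m: −αΔT+βΔS = −(1.3 × 10⁻⁴)(+0.4)+(7.2 × 10⁻⁴)(-0.18) = -1.8 × 10⁻⁴ → UNSTABLE
The 153–230 m interval has Δρ < 0: lighter water underlies denser water.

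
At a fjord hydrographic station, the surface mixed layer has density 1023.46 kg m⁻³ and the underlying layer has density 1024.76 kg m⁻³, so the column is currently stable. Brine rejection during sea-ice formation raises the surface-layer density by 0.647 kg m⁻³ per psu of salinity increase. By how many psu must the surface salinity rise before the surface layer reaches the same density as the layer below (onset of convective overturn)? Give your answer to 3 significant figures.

2.01 psu

Density deficit of the surface layer: 1024.76 − 1023.46 = 1.3 kg m⁻³.
Required change = 1.3 / 0.647 = 2.01 psu.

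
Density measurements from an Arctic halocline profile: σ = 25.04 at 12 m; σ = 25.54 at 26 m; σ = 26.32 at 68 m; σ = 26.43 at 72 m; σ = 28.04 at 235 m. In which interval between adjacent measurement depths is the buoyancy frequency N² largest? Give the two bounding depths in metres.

12–26 m

Compute the density gradient over each adjacent pair:
  12–26 m: Δρ/Δz = 0.50/14 = 0.036 kg m⁻⁴
  26–68 m: Δρ/Δz = 0.78/42 = 0.019 kg m⁻⁴
  68–72 m: Δρ/Δz = 0.11/4 = 0.028 kg m⁻⁴
  72–235 m: Δρ/Δz = 1.61/163 = 9.9 × 10⁻³ kg m⁻⁴
The largest gradient is in the 12–26 m interval — the pycnocline.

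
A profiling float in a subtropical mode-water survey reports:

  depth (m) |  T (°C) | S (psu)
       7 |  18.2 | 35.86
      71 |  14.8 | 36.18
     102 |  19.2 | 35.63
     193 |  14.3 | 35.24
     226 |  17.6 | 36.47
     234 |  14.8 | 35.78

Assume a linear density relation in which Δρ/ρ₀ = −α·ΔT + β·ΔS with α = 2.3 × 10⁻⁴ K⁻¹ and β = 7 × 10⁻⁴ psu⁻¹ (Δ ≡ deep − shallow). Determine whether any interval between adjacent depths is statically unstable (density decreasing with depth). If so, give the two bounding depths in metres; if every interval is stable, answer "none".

71–102 m

Evaluate Δρ/ρ₀ = −αΔT + βΔS across each adjacent pair:
  7–71 m: −αΔT+βΔS = −(2.3 × 10⁻⁴)(-3.4)+(7 × 10⁻⁴)(+0.32) = 1.0 × 10⁻³ → stable
  71–102 m: −αΔT+βΔS = −(2.3 × 10⁻⁴)(+4.4)+(7 × 10⁻⁴)(-0.55) = -1.4 × 10⁻³ → UNSTABLE
  102–193 m: −αΔT+βΔS = −(2.3 × 10⁻⁴)(-4.9)+(7 × 10⁻⁴)(-0.39) = 8.5 × 10⁻⁴ → stable
  193–226 m: −αΔT+βΔS = −(2.3 × 10⁻⁴)(+3.3)+(7 × 10⁻⁴)(+1.23) = 1.0 × 10⁻⁴ → stable
  226–234 m: −αΔT+βΔS = −(2.3 × 10⁻⁴)(-2.8)+(7 × 10⁻⁴)(-0.69) = 1.6 × 10⁻⁴ → stable
The 71–102 m interval has Δρ < 0: lighter water underlies denser water.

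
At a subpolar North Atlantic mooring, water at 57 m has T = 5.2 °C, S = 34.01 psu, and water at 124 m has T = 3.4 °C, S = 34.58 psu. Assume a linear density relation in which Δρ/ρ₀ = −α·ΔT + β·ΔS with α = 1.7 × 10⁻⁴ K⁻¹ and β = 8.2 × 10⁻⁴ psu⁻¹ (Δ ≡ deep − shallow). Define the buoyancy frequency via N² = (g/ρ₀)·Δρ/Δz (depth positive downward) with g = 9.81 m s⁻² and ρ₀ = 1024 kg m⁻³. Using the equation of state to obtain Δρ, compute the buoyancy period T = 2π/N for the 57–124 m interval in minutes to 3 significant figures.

ΔT = -1.8 K, ΔS = +0.57 psu (deep − shallow).
Δρ/ρ₀ = −αΔT + βΔS = 3.06 × 10⁻⁴ + 4.674 × 10⁻⁴ = 7.734 × 10⁻⁴, so Δρ ≈ 0.7920 kg m⁻³.
N² = (g/ρ₀)·Δρ/Δz = g·(Δρ/ρ₀)/Δz = 9.81 × 7.734 × 10⁻⁴ / 67 = 1.1324 × 10⁻⁴ s⁻².
N = √(1.1324 × 10⁻⁴) = 0.010641 rad s⁻¹ → T = 2π/N = 590.47 s = 9.8412 min ≈ 9.84 min.

9.84 min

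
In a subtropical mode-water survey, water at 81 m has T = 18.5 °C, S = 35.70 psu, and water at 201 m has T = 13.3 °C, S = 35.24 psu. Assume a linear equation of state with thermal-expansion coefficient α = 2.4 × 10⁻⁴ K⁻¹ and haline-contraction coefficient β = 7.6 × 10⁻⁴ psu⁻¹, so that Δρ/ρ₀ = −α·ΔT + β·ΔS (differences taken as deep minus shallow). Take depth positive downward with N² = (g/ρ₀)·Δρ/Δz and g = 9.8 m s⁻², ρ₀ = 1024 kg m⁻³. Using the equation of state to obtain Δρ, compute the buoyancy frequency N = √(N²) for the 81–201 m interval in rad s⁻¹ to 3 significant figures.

8.57 × 10⁻³ rad s⁻¹

ΔT = -5.2 K, ΔS = -0.46 psu (deep − shallow).
Δρ/ρ₀ = −αΔT + βΔS = 1.248 × 10⁻³ − 3.496 × 10⁻⁴ = 8.984 × 10⁻⁴, so Δρ ≈ 0.9200 kg m⁻³.
N² = (g/ρ₀)·Δρ/Δz = g·(Δρ/ρ₀)/Δz = 9.8 × 8.984 × 10⁻⁴ / 120 = 7.3369 × 10⁻⁵ s⁻².
N = √(7.3369 × 10⁻⁵) = 8.5656 × 10⁻³ rad s⁻¹ ≈ 8.57 × 10⁻³ rad s⁻¹.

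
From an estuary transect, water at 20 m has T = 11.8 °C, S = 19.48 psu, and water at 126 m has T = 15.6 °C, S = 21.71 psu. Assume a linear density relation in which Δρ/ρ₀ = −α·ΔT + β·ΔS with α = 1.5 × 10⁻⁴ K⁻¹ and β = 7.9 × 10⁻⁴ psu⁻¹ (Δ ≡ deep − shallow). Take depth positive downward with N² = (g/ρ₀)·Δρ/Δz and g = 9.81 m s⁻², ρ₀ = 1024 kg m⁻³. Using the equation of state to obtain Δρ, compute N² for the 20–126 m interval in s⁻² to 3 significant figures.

1.10 × 10⁻⁴ s⁻²

ΔT = +3.8 K, ΔS = +2.23 psu (deep − shallow).
Δρ/ρ₀ = −αΔT + βΔS = -5.70 × 10⁻⁴ + 1.7617 × 10⁻³ = 1.1917 × 10⁻³, so Δρ ≈ 1.220 kg m⁻³.
N² = (g/ρ₀)·Δρ/Δz = g·(Δρ/ρ₀)/Δz = 9.81 × 1.1917 × 10⁻³ / 106 = 1.1029 × 10⁻⁴ s⁻² ≈ 1.10 × 10⁻⁴ s⁻².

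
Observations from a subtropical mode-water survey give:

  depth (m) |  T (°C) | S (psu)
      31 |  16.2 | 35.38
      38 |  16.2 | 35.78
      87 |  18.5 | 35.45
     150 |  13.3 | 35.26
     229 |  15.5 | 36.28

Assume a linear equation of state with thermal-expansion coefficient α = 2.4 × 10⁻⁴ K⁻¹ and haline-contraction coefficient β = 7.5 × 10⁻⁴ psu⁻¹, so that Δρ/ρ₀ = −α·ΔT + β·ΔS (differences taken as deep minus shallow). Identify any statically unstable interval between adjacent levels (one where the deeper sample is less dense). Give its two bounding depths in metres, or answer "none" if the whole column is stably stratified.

Evaluate Δρ/ρ₀ = −αΔT + βΔS across each adjacent pair:
  31–38 m: −αΔT+βΔS = −(2.4 × 10⁻⁴)(+0.0)+(7.5 × 10⁻⁴)(+0.40) = 3.0 × 10⁻⁴ → stable
  38–87 m: −αΔT+βΔS = −(2.4 × 10⁻⁴)(+2.3)+(7.5 × 10⁻⁴)(-0.33) = -8.0 × 10⁻⁴ → UNSTABLE
  87–150 m: −αΔT+βΔS = −(2.4 × 10⁻⁴)(-5.2)+(7.5 × 10⁻⁴)(-0.19) = 1.1 × 10⁻³ → stable
  150–229 m: −αΔT+βΔS = −(2.4 × 10⁻⁴)(+2.2)+(7.5 × 10⁻⁴)(+1.02) = 2.4 × 10⁻⁴ → stable
The 38–87 m interval has Δρ < 0: lighter water underlies denser water.

38–87 m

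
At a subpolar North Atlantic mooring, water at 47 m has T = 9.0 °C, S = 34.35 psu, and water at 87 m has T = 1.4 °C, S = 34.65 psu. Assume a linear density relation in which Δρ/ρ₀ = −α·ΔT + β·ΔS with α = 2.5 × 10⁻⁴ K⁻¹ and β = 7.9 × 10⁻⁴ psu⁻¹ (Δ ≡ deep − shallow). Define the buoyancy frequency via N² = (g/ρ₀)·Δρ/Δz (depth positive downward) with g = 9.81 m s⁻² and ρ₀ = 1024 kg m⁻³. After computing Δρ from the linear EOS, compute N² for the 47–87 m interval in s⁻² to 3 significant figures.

ΔT = -7.6 K, ΔS = +0.30 psu (deep − shallow).
Δρ/ρ₀ = −αΔT + βΔS = 1.90 × 10⁻³ + 2.37 × 10⁻⁴ = 2.137 × 10⁻³, so Δρ ≈ 2.188 kg m⁻³.
N² = (g/ρ₀)·Δρ/Δz = g·(Δρ/ρ₀)/Δz = 9.81 × 2.137 × 10⁻³ / 40 = 5.2410 × 10⁻⁴ s⁻² ≈ 5.24 × 10⁻⁴ s⁻².

5.24 × 10⁻⁴ s⁻²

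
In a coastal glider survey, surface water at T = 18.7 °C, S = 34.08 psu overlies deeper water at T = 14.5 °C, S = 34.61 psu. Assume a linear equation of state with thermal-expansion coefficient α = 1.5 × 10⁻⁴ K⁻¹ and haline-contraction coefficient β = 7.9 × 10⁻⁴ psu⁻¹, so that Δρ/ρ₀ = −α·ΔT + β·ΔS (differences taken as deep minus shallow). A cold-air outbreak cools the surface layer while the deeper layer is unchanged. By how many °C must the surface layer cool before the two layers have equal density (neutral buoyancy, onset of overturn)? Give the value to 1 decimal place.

7.0 °C

Neutral buoyancy requires Δρ = 0, i.e. −α(T_deep − T_surf′) + β(S_deep − S_surf) = 0.
T_surf′ = T_deep − (β/α)·ΔS = 14.5 − (7.9 × 10⁻⁴/1.5 × 10⁻⁴)·(+0.53) = 11.709 °C.
Cooling required: 18.7 − (11.709) = 6.991 °C.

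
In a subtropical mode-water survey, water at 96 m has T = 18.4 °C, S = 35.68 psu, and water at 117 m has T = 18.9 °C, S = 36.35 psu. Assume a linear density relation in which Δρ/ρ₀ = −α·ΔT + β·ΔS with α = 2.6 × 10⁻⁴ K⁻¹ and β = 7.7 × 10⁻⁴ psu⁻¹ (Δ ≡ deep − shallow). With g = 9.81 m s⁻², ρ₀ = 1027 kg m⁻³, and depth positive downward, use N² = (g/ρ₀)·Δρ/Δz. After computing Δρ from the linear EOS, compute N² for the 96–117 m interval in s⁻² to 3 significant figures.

ΔT = +0.5 K, ΔS = +0.67 psu (deep − shallow).
Δρ/ρ₀ = −αΔT + βΔS = -1.30 × 10⁻⁴ + 5.159 × 10⁻⁴ = 3.859 × 10⁻⁴, so Δρ ≈ 0.3963 kg m⁻³.
N² = (g/ρ₀)·Δρ/Δz = g·(Δρ/ρ₀)/Δz = 9.81 × 3.859 × 10⁻⁴ / 21 = 1.8027 × 10⁻⁴ s⁻² ≈ 1.80 × 10⁻⁴ s⁻².

1.80 × 10⁻⁴ s⁻²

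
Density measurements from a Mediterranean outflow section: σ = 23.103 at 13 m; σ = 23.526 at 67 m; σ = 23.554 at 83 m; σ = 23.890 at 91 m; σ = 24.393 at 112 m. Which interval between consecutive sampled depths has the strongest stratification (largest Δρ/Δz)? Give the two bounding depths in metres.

83–91 m

Compute the density gradient over each adjacent pair:
  13–67 m: Δρ/Δz = 0.423/54 = 7.8 × 10⁻³ kg m⁻⁴
  67–83 m: Δρ/Δz = 0.028/16 = 1.8 × 10⁻³ kg m⁻⁴
  83–91 m: Δρ/Δz = 0.336/8 = 0.042 kg m⁻⁴
  91–112 m: Δρ/Δz = 0.503/21 = 0.024 kg m⁻⁴
The largest gradient is in the 83–91 m interval — the pycnocline.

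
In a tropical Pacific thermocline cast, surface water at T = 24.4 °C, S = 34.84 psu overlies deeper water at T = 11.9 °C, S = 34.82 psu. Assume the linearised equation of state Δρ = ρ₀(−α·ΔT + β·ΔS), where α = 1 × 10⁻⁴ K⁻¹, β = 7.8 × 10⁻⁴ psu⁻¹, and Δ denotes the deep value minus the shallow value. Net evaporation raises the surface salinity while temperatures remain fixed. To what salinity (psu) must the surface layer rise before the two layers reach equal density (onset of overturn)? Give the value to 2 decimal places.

36.42 psu

Neutral buoyancy requires −α(T_deep − T_surf) + β(S_deep − S_surf′) = 0.
S_surf′ = S_deep − (α/β)·ΔT = 34.82 − (1 × 10⁻⁴/7.8 × 10⁻⁴)·(-12.5) = 36.4226 psu.
Increase required: 36.4226 − 34.84 = 1.5826 psu.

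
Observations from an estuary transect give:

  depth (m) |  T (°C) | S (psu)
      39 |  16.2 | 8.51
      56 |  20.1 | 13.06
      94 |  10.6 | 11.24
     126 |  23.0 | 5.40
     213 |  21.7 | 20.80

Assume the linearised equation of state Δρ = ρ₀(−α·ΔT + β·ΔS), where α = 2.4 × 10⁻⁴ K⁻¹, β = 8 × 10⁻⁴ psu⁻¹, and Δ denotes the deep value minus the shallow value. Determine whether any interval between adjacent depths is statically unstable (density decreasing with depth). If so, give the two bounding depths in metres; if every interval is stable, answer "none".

94–126 m

Evaluate Δρ/ρ₀ = −αΔT + βΔS across each adjacent pair:
  39–56 m: −αΔT+βΔS = −(2.4 × 10⁻⁴)(+3.9)+(8 × 10⁻⁴)(+4.55) = 2.7 × 10⁻³ → stable
  56–94 m: −αΔT+βΔS = −(2.4 × 10⁻⁴)(-9.5)+(8 × 10⁻⁴)(-1.82) = 8.2 × 10⁻⁴ → stable
  94–126 m: −αΔT+βΔS = −(2.4 × 10⁻⁴)(+12.4)+(8 × 10⁻⁴)(-5.84) = -7.6 × 10⁻³ → UNSTABLE
  126–213 m: −αΔT+βΔS = −(2.4 × 10⁻⁴)(-1.3)+(8 × 10⁻⁴)(+15.40) = 0.013 → stable
The 94–126 m interval has Δρ < 0: lighter water underlies denser water.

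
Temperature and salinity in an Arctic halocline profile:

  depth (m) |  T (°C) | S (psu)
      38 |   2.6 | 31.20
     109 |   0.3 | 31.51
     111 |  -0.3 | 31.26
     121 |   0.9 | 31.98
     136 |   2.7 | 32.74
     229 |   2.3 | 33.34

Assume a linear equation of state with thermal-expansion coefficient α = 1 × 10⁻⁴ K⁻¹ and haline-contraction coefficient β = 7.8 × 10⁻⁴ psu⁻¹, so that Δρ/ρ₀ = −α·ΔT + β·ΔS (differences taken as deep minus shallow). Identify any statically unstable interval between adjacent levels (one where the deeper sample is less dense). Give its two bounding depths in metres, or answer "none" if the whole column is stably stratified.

109–111 m

Evaluate Δρ/ρ₀ = −αΔT + βΔS across each adjacent pair:
  38–109 m: −αΔT+βΔS = −(1 × 10⁻⁴)(-2.3)+(7.8 × 10⁻⁴)(+0.31) = 4.7 × 10⁻⁴ → stable
  109–111 m: −αΔT+βΔS = −(1 × 10⁻⁴)(-0.6)+(7.8 × 10⁻⁴)(-0.25) = -1.4 × 10⁻⁴ → UNSTABLE
  111–121 m: −αΔT+βΔS = −(1 × 10⁻⁴)(+1.2)+(7.8 × 10⁻⁴)(+0.72) = 4.4 × 10⁻⁴ → stable
  121–136 m: −αΔT+βΔS = −(1 × 10⁻⁴)(+1.8)+(7.8 × 10⁻⁴)(+0.76) = 4.1 × 10⁻⁴ → stable
  136–229 m: −αΔT+βΔS = −(1 × 10⁻⁴)(-0.4)+(7.8 × 10⁻⁴)(+0.60) = 5.1 × 10⁻⁴ → stable
The 109–111 m interval has Δρ < 0: lighter water underlies denser water.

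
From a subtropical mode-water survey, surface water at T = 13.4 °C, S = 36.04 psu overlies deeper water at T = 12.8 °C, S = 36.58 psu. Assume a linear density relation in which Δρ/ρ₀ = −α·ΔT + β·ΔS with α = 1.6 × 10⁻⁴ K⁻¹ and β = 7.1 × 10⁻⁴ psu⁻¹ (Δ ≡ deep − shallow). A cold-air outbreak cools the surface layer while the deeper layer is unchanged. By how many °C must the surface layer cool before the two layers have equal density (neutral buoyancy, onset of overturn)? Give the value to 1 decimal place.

3.0 °C

Neutral buoyancy requires Δρ = 0, i.e. −α(T_deep − T_surf′) + β(S_deep − S_surf) = 0.
T_surf′ = T_deep − (β/α)·ΔS = 12.8 − (7.1 × 10⁻⁴/1.6 × 10⁻⁴)·(+0.54) = 10.404 °C.
Cooling required: 13.4 − (10.404) = 2.996 °C.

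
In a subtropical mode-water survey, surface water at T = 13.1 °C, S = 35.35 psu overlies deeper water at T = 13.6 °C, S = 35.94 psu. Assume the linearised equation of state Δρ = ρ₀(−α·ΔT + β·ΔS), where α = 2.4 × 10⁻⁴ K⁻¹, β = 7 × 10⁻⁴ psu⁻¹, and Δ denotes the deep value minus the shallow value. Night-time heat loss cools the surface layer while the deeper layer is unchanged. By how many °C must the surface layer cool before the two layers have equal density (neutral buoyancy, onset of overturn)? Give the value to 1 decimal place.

Neutral buoyancy requires Δρ = 0, i.e. −α(T_deep − T_surf′) + β(S_deep − S_surf) = 0.
T_surf′ = T_deep − (β/α)·ΔS = 13.6 − (7 × 10⁻⁴/2.4 × 10⁻⁴)·(+0.59) = 11.879 °C.
Cooling required: 13.1 − (11.879) = 1.221 °C.

1.2 °C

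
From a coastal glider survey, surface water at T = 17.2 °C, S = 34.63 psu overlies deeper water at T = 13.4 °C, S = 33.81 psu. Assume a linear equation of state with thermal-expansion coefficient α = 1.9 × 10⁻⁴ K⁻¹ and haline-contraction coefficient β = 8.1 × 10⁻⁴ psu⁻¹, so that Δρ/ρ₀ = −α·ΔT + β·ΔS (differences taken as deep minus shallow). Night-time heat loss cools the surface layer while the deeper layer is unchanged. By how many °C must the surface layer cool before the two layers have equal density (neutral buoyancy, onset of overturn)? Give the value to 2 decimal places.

Neutral buoyancy requires Δρ = 0, i.e. −α(T_deep − T_surf′) + β(S_deep − S_surf) = 0.
T_surf′ = T_deep − (β/α)·ΔS = 13.4 − (8.1 × 10⁻⁴/1.9 × 10⁻⁴)·(-0.82) = 16.8958 °C.
Cooling required: 17.2 − (16.8958) = 0.3042 °C.

0.30 °C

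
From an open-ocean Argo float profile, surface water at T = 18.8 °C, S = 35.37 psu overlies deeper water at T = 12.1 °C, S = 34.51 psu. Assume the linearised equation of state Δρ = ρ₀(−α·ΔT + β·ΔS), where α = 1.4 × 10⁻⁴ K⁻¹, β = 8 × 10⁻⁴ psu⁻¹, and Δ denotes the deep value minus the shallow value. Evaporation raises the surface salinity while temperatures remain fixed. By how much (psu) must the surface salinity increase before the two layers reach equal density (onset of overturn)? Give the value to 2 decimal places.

Neutral buoyancy requires −α(T_deep − T_surf) + β(S_deep − S_surf′) = 0.
S_surf′ = S_deep − (α/β)·ΔT = 34.51 − (1.4 × 10⁻⁴/8 × 10⁻⁴)·(-6.7) = 35.6825 psu.
Increase required: 35.6825 − 35.37 = 0.3125 psu.

0.31 psu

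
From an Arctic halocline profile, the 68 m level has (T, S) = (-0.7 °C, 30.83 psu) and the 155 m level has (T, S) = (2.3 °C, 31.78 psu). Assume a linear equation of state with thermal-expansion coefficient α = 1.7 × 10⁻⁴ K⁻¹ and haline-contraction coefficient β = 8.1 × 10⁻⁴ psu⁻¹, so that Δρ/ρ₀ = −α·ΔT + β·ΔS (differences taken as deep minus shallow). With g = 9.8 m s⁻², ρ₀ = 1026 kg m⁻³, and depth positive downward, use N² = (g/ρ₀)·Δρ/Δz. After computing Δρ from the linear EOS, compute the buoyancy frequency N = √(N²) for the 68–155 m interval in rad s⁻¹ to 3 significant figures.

5.41 × 10⁻³ rad s⁻¹

ΔT = +3.0 K, ΔS = +0.95 psu (deep − shallow).
Δρ/ρ₀ = −αΔT + βΔS = -5.10 × 10⁻⁴ + 7.695 × 10⁻⁴ = 2.595 × 10⁻⁴, so Δρ ≈ 0.2662 kg m⁻³.
N² = (g/ρ₀)·Δρ/Δz = g·(Δρ/ρ₀)/Δz = 9.8 × 2.595 × 10⁻⁴ / 87 = 2.9231 × 10⁻⁵ s⁻².
N = √(2.9231 × 10⁻⁵) = 5.4066 × 10⁻³ rad s⁻¹ ≈ 5.41 × 10⁻³ rad s⁻¹.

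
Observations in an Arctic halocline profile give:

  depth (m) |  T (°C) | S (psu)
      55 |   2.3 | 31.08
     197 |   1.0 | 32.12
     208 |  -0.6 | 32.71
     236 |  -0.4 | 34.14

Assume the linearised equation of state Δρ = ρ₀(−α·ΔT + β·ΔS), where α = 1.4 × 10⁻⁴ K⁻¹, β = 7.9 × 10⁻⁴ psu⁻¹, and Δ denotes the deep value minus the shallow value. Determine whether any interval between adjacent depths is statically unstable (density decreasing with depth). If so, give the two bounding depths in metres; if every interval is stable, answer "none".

none

Evaluate Δρ/ρ₀ = −αΔT + βΔS across each adjacent pair:
  55–197 m: −αΔT+βΔS = −(1.4 × 10⁻⁴)(-1.3)+(7.9 × 10⁻⁴)(+1.04) = 1.0 × 10⁻³ → stable
  197–208 m: −αΔT+βΔS = −(1.4 × 10⁻⁴)(-1.6)+(7.9 × 10⁻⁴)(+0.59) = 6.9 × 10⁻⁴ → stable
  208–236 m: −αΔT+βΔS = −(1.4 × 10⁻⁴)(+0.2)+(7.9 × 10⁻⁴)(+1.43) = 1.1 × 10⁻³ → stable
Every interval has Δρ > 0: the column is stably stratified throughout.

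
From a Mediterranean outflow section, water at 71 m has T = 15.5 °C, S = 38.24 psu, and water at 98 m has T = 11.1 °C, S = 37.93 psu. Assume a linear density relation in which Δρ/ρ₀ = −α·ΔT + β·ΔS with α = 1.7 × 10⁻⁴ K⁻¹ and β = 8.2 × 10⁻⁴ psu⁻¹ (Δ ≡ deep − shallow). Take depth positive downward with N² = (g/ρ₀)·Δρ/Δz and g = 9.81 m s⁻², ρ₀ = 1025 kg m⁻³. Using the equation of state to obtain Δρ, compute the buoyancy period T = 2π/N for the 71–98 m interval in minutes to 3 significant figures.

7.82 min

ΔT = -4.4 K, ΔS = -0.31 psu (deep − shallow).
Δρ/ρ₀ = −αΔT + βΔS = 7.48 × 10⁻⁴ − 2.542 × 10⁻⁴ = 4.938 × 10⁻⁴, so Δρ ≈ 0.5061 kg m⁻³.
N² = (g/ρ₀)·Δρ/Δz = g·(Δρ/ρ₀)/Δz = 9.81 × 4.938 × 10⁻⁴ / 27 = 1.7941 × 10⁻⁴ s⁻².
N = √(1.7941 × 10⁻⁴) = 0.013394 rad s⁻¹ → T = 2π/N = 469.10 s = 7.8183 min ≈ 7.82 min.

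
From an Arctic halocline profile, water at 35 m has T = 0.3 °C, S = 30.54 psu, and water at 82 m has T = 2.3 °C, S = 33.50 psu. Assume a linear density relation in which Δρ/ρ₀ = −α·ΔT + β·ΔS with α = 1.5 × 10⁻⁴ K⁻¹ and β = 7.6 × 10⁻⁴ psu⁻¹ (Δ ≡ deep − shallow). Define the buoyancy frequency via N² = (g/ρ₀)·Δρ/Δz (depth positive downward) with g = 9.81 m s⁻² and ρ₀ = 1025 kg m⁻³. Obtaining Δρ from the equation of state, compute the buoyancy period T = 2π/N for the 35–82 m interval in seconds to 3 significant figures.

311 s

ΔT = +2.0 K, ΔS = +2.96 psu (deep − shallow).
Δρ/ρ₀ = −αΔT + βΔS = -3.00 × 10⁻⁴ + 2.2496 × 10⁻³ = 1.9496 × 10⁻³, so Δρ ≈ 1.998 kg m⁻³.
N² = (g/ρ₀)·Δρ/Δz = g·(Δρ/ρ₀)/Δz = 9.81 × 1.9496 × 10⁻³ / 47 = 4.0693 × 10⁻⁴ s⁻².
N = √(4.0693 × 10⁻⁴) = 0.020173 rad s⁻¹ → T = 2π/N = 311.47 s ≈ 311 s.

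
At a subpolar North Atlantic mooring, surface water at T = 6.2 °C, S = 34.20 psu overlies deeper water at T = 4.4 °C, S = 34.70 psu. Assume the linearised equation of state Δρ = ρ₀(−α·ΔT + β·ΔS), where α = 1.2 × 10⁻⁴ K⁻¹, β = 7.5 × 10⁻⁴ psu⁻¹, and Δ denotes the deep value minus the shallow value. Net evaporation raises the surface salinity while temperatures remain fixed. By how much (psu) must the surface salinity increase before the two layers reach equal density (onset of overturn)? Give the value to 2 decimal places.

Neutral buoyancy requires −α(T_deep − T_surf) + β(S_deep − S_surf′) = 0.
S_surf′ = S_deep − (α/β)·ΔT = 34.70 − (1.2 × 10⁻⁴/7.5 × 10⁻⁴)·(-1.8) = 34.9880 psu.
Increase required: 34.9880 − 34.20 = 0.7880 psu.

0.79 psu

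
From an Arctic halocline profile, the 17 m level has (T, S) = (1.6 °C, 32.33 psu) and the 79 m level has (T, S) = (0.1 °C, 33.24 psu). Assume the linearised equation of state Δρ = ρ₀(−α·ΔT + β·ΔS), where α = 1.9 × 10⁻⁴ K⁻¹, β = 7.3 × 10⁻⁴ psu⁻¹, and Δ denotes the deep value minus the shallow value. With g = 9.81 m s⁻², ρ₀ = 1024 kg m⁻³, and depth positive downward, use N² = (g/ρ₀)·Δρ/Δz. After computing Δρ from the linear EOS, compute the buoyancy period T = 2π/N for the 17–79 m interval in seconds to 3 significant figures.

513 s

ΔT = -1.5 K, ΔS = +0.91 psu (deep − shallow).
Δρ/ρ₀ = −αΔT + βΔS = 2.85 × 10⁻⁴ + 6.643 × 10⁻⁴ = 9.493 × 10⁻⁴, so Δρ ≈ 0.9721 kg m⁻³.
N² = (g/ρ₀)·Δρ/Δz = g·(Δρ/ρ₀)/Δz = 9.81 × 9.493 × 10⁻⁴ / 62 = 1.5020 × 10⁻⁴ s⁻².
N = √(1.5020 × 10⁻⁴) = 0.012256 rad s⁻¹ → T = 2π/N = 512.66 s ≈ 513 s.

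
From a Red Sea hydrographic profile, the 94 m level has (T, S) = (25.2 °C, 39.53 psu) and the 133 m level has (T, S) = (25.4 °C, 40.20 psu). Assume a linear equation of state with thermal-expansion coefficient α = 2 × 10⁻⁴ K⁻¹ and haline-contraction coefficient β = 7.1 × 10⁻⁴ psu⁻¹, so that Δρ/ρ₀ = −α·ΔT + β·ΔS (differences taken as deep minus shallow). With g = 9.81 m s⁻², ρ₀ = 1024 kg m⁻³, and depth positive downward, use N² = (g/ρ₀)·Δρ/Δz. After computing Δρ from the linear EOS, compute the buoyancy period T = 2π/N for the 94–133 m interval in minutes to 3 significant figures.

10.0 min

ΔT = +0.2 K, ΔS = +0.67 psu (deep − shallow).
Δρ/ρ₀ = −αΔT + βΔS = -4.00 × 10⁻⁵ + 4.757 × 10⁻⁴ = 4.357 × 10⁻⁴, so Δρ ≈ 0.4462 kg m⁻³.
N² = (g/ρ₀)·Δρ/Δz = g·(Δρ/ρ₀)/Δz = 9.81 × 4.357 × 10⁻⁴ / 39 = 1.0960 × 10⁻⁴ s⁻².
N = √(1.0960 × 10⁻⁴) = 0.010469 rad s⁻¹ → T = 2π/N = 600.17 s = 10.003 min ≈ 10.0 min.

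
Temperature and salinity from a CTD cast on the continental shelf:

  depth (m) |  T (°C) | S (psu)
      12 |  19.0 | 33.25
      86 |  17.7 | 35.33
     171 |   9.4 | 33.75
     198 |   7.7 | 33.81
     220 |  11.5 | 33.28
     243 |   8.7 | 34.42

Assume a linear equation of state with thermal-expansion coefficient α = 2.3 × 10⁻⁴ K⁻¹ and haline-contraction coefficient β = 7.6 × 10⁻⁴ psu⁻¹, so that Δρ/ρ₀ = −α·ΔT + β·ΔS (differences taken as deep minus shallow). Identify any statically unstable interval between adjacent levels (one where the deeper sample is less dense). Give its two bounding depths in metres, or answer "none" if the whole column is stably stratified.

Evaluate Δρ/ρ₀ = −αΔT + βΔS across each adjacent pair:
  12–86 m: −αΔT+βΔS = −(2.3 × 10⁻⁴)(-1.3)+(7.6 × 10⁻⁴)(+2.08) = 1.9 × 10⁻³ → stable
  86–171 m: −αΔT+βΔS = −(2.3 × 10⁻⁴)(-8.3)+(7.6 × 10⁻⁴)(-1.58) = 7.1 × 10⁻⁴ → stable
  171–198 m: −αΔT+βΔS = −(2.3 × 10⁻⁴)(-1.7)+(7.6 × 10⁻⁴)(+0.06) = 4.4 × 10⁻⁴ → stable
  198–220 m: −αΔT+βΔS = −(2.3 × 10⁻⁴)(+3.8)+(7.6 × 10⁻⁴)(-0.53) = -1.3 × 10⁻³ → UNSTABLE
  220–243 m: −αΔT+βΔS = −(2.3 × 10⁻⁴)(-2.8)+(7.6 × 10⁻⁴)(+1.14) = 1.5 × 10⁻³ → stable
The 198–220 m interval has Δρ < 0: lighter water underlies denser water.

198–220 m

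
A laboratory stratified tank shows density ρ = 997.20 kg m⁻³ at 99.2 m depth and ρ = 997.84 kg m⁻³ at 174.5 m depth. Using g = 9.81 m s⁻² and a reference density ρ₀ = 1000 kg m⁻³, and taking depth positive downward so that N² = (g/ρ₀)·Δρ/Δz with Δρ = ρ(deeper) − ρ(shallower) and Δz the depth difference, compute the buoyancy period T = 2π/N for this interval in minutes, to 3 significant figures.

Δρ = 997.84 − 997.20 = 0.64 kg m⁻³ over Δz = 174.5 − 99.2 = 75.3 m.
N² = (9.81/1000) × (0.64/75.3) = 8.3378 × 10⁻⁵ s⁻².
N = √(8.3378 × 10⁻⁵) = 9.1312 × 10⁻³ rad s⁻¹, so T = 2π/N = 688.10 s = 11.468 min ≈ 11.5 min.

11.5 min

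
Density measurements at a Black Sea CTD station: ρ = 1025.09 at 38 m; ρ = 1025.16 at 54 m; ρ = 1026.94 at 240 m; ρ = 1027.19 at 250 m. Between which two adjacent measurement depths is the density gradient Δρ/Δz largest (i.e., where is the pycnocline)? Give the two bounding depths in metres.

240–250 m

Compute the density gradient over each adjacent pair:
  38–54 m: Δρ/Δz = 0.07/16 = 4.4 × 10⁻³ kg m⁻⁴
  54–240 m: Δρ/Δz = 1.78/186 = 9.6 × 10⁻³ kg m⁻⁴
  240–250 m: Δρ/Δz = 0.25/10 = 0.025 kg m⁻⁴
The largest gradient is in the 240–250 m interval — the pycnocline.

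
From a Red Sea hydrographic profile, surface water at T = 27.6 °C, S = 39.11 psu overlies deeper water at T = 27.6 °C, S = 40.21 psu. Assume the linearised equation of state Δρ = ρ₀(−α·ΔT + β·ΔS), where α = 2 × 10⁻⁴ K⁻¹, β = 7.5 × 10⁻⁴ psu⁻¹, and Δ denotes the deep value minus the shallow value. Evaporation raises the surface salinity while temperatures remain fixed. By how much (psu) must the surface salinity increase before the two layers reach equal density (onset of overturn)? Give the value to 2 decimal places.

1.10 psu

Neutral buoyancy requires −α(T_deep − T_surf) + β(S_deep − S_surf′) = 0.
S_surf′ = S_deep − (α/β)·ΔT = 40.21 − (2 × 10⁻⁴/7.5 × 10⁻⁴)·(+0.0) = 40.2100 psu.
Increase required: 40.2100 − 39.11 = 1.1000 psu.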